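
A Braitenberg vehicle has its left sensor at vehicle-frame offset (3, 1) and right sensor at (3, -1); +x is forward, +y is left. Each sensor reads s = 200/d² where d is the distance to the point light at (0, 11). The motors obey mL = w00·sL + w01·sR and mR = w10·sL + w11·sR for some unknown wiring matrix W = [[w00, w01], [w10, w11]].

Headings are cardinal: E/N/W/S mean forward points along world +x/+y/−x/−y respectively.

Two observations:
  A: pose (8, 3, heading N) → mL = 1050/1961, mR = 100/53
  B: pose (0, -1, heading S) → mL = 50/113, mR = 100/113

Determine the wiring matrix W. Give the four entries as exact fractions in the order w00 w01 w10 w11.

-1/2 1 0 1

obs A: pose=(8,3,N) → sL=100/37, sR=100/53, mL=1050/1961, mR=100/53
obs B: pose=(0,-1,S) → sL=100/113, sR=100/113, mL=50/113, mR=100/113
sensor matrix S = [[100/37, 100/53], [100/113, 100/113]]; det S = 160000/221593
solve [mL_A; mL_B] = S·[w00; w01] and [mR_A; mR_B] = S·[w10; w11]:
  w00 = -1/2, w01 = 1, w10 = 0, w11 = 1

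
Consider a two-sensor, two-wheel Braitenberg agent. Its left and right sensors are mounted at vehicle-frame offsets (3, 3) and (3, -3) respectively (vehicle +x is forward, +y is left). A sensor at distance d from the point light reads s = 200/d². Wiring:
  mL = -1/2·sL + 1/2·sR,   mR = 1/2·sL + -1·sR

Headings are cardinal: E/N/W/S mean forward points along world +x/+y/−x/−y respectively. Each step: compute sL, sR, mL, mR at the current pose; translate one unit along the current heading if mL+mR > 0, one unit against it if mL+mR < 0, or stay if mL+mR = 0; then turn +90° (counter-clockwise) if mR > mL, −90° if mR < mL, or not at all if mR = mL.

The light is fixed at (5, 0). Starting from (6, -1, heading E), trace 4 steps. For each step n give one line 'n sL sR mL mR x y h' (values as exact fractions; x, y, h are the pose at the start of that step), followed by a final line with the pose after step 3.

0 10 25/4 -15/8 -5/4 6 -1 E
1 200/13 200/13 0 -100/13 5 -1 N
2 20 100/17 -120/17 70/17 5 -2 E
3 200/17 40 240/17 -580/17 4 -2 N
final 4 -3 E

n=0: pose=(6,-1,E); sL=10, sR=25/4; mL=-15/8, mR=-5/4; mL+mR=-25/8 → advance -1; mR−mL=5/8 → turn +1·90°
n=1: pose=(5,-1,N); sL=200/13, sR=200/13; mL=0, mR=-100/13; mL+mR=-100/13 → advance -1; mR−mL=-100/13 → turn -1·90°
n=2: pose=(5,-2,E); sL=20, sR=100/17; mL=-120/17, mR=70/17; mL+mR=-50/17 → advance -1; mR−mL=190/17 → turn +1·90°
n=3: pose=(4,-2,N); sL=200/17, sR=40; mL=240/17, mR=-580/17; mL+mR=-20 → advance -1; mR−mL=-820/17 → turn -1·90°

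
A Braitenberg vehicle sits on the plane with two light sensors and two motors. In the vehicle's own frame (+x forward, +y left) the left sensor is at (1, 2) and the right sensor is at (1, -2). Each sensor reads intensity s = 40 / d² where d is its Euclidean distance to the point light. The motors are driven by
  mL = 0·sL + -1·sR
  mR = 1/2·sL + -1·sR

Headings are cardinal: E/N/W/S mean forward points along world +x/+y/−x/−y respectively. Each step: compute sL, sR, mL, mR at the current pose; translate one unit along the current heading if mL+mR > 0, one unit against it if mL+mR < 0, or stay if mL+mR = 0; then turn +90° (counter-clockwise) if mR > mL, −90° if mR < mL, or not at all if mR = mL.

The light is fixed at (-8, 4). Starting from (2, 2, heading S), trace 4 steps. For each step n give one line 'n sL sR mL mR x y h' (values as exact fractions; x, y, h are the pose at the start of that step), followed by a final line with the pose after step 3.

n=0: pose=(2,2,S); sL=40/153, sR=40/73; mL=-40/73, mR=-4660/11169; mL+mR=-10780/11169 → advance -1; mR−mL=20/153 → turn +1·90°
n=1: pose=(2,3,E); sL=20/61, sR=4/13; mL=-4/13, mR=-114/793; mL+mR=-358/793 → advance -1; mR−mL=10/61 → turn +1·90°
n=2: pose=(1,3,N); sL=40/49, sR=40/121; mL=-40/121, mR=460/5929; mL+mR=-1500/5929 → advance -1; mR−mL=20/49 → turn +1·90°
n=3: pose=(1,2,W); sL=1/2, sR=5/8; mL=-5/8, mR=-3/8; mL+mR=-1 → advance -1; mR−mL=1/4 → turn +1·90°

0 40/153 40/73 -40/73 -4660/11169 2 2 S
1 20/61 4/13 -4/13 -114/793 2 3 E
2 40/49 40/121 -40/121 460/5929 1 3 N
3 1/2 5/8 -5/8 -3/8 1 2 W
final 2 2 S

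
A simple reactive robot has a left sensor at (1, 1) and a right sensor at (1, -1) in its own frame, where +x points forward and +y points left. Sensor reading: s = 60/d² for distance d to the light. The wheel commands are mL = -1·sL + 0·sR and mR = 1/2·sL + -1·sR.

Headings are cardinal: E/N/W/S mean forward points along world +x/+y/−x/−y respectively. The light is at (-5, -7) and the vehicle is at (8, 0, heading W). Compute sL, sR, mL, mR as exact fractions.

left sensor world pos  = (7, -1); dL² = 180
right sensor world pos = (7, 1); dR² = 208
sL = 60/180 = 1/3
sR = 60/208 = 15/52
mL = -1·sL + 0·sR = -1/3
mR = 1/2·sL + -1·sR = -19/156

1/3 15/52 -1/3 -19/156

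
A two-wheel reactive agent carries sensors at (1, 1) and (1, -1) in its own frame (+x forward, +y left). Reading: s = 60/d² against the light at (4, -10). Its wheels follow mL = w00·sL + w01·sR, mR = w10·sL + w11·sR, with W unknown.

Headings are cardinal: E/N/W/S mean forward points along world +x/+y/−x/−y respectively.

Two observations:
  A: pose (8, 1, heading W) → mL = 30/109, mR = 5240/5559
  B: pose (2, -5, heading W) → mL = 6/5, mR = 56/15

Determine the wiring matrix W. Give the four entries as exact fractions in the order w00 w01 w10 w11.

obs A: pose=(8,1,W) → sL=60/109, sR=20/51, mL=30/109, mR=5240/5559
obs B: pose=(2,-5,W) → sL=12/5, sR=4/3, mL=6/5, mR=56/15
sensor matrix S = [[60/109, 20/51], [12/5, 4/3]]; det S = -384/1853
solve [mL_A; mL_B] = S·[w00; w01] and [mR_A; mR_B] = S·[w10; w11]:
  w00 = 1/2, w01 = 0, w10 = 1, w11 = 1

1/2 0 1 1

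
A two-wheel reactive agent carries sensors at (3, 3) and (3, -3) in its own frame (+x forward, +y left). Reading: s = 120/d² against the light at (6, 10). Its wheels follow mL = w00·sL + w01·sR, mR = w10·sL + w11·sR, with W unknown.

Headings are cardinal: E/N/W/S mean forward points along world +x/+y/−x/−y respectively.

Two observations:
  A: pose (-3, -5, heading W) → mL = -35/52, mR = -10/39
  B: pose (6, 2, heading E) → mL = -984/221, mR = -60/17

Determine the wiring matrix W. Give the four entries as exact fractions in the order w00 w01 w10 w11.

obs A: pose=(-3,-5,W) → sL=10/39, sR=5/12, mL=-35/52, mR=-10/39
obs B: pose=(6,2,E) → sL=60/17, sR=12/13, mL=-984/221, mR=-60/17
sensor matrix S = [[10/39, 5/12], [60/17, 12/13]]; det S = -3545/2873
solve [mL_A; mL_B] = S·[w00; w01] and [mR_A; mR_B] = S·[w10; w11]:
  w00 = -1, w01 = -1, w10 = -1, w11 = 0

-1 -1 -1 0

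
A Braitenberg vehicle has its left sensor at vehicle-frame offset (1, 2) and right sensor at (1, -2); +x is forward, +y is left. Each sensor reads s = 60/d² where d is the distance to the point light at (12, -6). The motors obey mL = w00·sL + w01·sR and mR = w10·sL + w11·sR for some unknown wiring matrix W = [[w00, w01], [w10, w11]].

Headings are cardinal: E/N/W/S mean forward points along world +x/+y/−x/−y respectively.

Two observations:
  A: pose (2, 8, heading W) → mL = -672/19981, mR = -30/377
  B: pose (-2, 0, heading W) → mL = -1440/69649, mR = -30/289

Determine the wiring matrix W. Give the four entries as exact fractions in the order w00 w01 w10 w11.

-1/2 1/2 0 -1/2

obs A: pose=(2,8,W) → sL=12/53, sR=60/377, mL=-672/19981, mR=-30/377
obs B: pose=(-2,0,W) → sL=60/241, sR=60/289, mL=-1440/69649, mR=-30/289
sensor matrix S = [[12/53, 60/377], [60/241, 60/289]]; det S = 10275840/1391656669
solve [mL_A; mL_B] = S·[w00; w01] and [mR_A; mR_B] = S·[w10; w11]:
  w00 = -1/2, w01 = 1/2, w10 = 0, w11 = -1/2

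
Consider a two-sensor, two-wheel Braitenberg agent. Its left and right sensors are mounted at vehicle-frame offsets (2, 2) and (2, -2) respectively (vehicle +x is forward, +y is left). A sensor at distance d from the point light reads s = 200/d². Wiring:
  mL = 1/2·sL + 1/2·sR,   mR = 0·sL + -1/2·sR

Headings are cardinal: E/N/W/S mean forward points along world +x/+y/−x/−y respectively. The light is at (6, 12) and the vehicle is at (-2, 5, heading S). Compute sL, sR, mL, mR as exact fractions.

left sensor world pos  = (0, 3); dL² = 117
right sensor world pos = (-4, 3); dR² = 181
sL = 200/117 = 200/117
sR = 200/181 = 200/181
mL = 1/2·sL + 1/2·sR = 29800/21177
mR = 0·sL + -1/2·sR = -100/181

200/117 200/181 29800/21177 -100/181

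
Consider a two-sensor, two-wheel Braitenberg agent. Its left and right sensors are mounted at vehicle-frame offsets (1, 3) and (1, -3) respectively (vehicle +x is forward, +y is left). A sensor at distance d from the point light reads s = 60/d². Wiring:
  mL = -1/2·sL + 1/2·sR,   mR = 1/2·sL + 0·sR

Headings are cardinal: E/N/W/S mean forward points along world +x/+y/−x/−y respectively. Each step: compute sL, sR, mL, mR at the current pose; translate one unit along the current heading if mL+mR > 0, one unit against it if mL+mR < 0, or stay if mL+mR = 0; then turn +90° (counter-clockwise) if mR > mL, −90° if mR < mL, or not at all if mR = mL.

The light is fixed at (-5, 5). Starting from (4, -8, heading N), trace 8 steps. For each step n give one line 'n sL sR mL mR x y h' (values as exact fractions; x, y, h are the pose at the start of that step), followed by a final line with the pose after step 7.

0 1/3 5/24 -1/16 1/6 4 -8 N
1 60/289 12/29 864/8381 30/289 4 -7 W
2 6/29 30/97 144/2813 3/29 3 -7 S
3 60/181 60/337 -4680/60997 30/181 3 -8 E
4 1/3 5/24 -1/16 1/6 4 -8 N
5 60/289 12/29 864/8381 30/289 4 -7 W
6 6/29 30/97 144/2813 3/29 3 -7 S
7 60/181 60/337 -4680/60997 30/181 3 -8 E
final 4 -8 N

n=0: pose=(4,-8,N); sL=1/3, sR=5/24; mL=-1/16, mR=1/6; mL+mR=5/48 → advance +1; mR−mL=11/48 → turn +1·90°
n=1: pose=(4,-7,W); sL=60/289, sR=12/29; mL=864/8381, mR=30/289; mL+mR=6/29 → advance +1; mR−mL=6/8381 → turn +1·90°
n=2: pose=(3,-7,S); sL=6/29, sR=30/97; mL=144/2813, mR=3/29; mL+mR=15/97 → advance +1; mR−mL=147/2813 → turn +1·90°
n=3: pose=(3,-8,E); sL=60/181, sR=60/337; mL=-4680/60997, mR=30/181; mL+mR=30/337 → advance +1; mR−mL=14790/60997 → turn +1·90°
n=4: pose=(4,-8,N); sL=1/3, sR=5/24; mL=-1/16, mR=1/6; mL+mR=5/48 → advance +1; mR−mL=11/48 → turn +1·90°
n=5: pose=(4,-7,W); sL=60/289, sR=12/29; mL=864/8381, mR=30/289; mL+mR=6/29 → advance +1; mR−mL=6/8381 → turn +1·90°
n=6: pose=(3,-7,S); sL=6/29, sR=30/97; mL=144/2813, mR=3/29; mL+mR=15/97 → advance +1; mR−mL=147/2813 → turn +1·90°
n=7: pose=(3,-8,E); sL=60/181, sR=60/337; mL=-4680/60997, mR=30/181; mL+mR=30/337 → advance +1; mR−mL=14790/60997 → turn +1·90°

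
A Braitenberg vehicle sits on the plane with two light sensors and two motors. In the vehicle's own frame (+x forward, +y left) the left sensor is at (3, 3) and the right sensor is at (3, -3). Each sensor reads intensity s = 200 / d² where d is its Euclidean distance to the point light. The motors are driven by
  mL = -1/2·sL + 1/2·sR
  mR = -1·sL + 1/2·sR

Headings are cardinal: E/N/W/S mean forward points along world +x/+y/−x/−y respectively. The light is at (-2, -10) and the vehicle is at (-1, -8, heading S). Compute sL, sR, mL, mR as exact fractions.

200/17 40 240/17 140/17

left sensor world pos  = (2, -11); dL² = 17
right sensor world pos = (-4, -11); dR² = 5
sL = 200/17 = 200/17
sR = 200/5 = 40
mL = -1/2·sL + 1/2·sR = 240/17
mR = -1·sL + 1/2·sR = 140/17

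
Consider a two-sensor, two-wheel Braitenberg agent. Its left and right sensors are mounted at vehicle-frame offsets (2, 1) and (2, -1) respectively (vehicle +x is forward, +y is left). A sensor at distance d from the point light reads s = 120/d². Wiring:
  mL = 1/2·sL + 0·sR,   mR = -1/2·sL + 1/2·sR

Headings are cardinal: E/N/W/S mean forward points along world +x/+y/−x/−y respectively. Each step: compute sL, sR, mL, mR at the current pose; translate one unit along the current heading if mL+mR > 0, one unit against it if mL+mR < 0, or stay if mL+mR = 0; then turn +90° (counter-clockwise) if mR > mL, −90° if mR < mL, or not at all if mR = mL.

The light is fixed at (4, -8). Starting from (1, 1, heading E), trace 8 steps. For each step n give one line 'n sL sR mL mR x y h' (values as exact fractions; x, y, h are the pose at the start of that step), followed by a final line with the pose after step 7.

0 120/101 24/13 60/101 432/1313 1 1 E
1 12/5 60/29 6/5 -24/145 2 1 S
2 24/13 120/97 12/13 -384/1261 2 0 W
3 30/29 15/13 15/29 45/754 1 0 N
4 120/101 24/13 60/101 432/1313 1 1 E
5 12/5 60/29 6/5 -24/145 2 1 S
6 24/13 120/97 12/13 -384/1261 2 0 W
7 30/29 15/13 15/29 45/754 1 0 N
final 1 1 E

n=0: pose=(1,1,E); sL=120/101, sR=24/13; mL=60/101, mR=432/1313; mL+mR=12/13 → advance +1; mR−mL=-348/1313 → turn -1·90°
n=1: pose=(2,1,S); sL=12/5, sR=60/29; mL=6/5, mR=-24/145; mL+mR=30/29 → advance +1; mR−mL=-198/145 → turn -1·90°
n=2: pose=(2,0,W); sL=24/13, sR=120/97; mL=12/13, mR=-384/1261; mL+mR=60/97 → advance +1; mR−mL=-1548/1261 → turn -1·90°
n=3: pose=(1,0,N); sL=30/29, sR=15/13; mL=15/29, mR=45/754; mL+mR=15/26 → advance +1; mR−mL=-345/754 → turn -1·90°
n=4: pose=(1,1,E); sL=120/101, sR=24/13; mL=60/101, mR=432/1313; mL+mR=12/13 → advance +1; mR−mL=-348/1313 → turn -1·90°
n=5: pose=(2,1,S); sL=12/5, sR=60/29; mL=6/5, mR=-24/145; mL+mR=30/29 → advance +1; mR−mL=-198/145 → turn -1·90°
n=6: pose=(2,0,W); sL=24/13, sR=120/97; mL=12/13, mR=-384/1261; mL+mR=60/97 → advance +1; mR−mL=-1548/1261 → turn -1·90°
n=7: pose=(1,0,N); sL=30/29, sR=15/13; mL=15/29, mR=45/754; mL+mR=15/26 → advance +1; mR−mL=-345/754 → turn -1·90°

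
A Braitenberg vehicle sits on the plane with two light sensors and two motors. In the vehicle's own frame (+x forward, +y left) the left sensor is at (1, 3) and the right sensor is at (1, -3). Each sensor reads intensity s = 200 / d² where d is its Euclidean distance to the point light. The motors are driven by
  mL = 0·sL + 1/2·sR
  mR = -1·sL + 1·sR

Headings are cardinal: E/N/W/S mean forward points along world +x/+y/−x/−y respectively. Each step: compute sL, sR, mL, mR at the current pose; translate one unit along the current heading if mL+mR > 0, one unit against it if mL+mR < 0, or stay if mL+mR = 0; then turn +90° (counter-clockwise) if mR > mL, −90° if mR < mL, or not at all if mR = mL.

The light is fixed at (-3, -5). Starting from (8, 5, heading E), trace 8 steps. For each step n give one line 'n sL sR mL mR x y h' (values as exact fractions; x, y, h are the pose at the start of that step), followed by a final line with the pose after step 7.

0 200/313 200/193 100/193 24000/60409 8 5 E
1 100/153 100/81 50/81 800/1377 9 5 S
2 200/157 40/53 20/53 -4320/8321 9 4 W
3 1 50/89 25/89 -39/89 10 4 N
4 200/317 200/221 100/221 19200/70057 10 3 E
5 100/169 20/17 10/17 1680/2873 11 3 S
6 40/37 200/269 100/269 -3360/9953 11 2 W
7 50/41 5/8 5/16 -195/328 10 2 N
final 10 1 E

n=0: pose=(8,5,E); sL=200/313, sR=200/193; mL=100/193, mR=24000/60409; mL+mR=55300/60409 → advance +1; mR−mL=-7300/60409 → turn -1·90°
n=1: pose=(9,5,S); sL=100/153, sR=100/81; mL=50/81, mR=800/1377; mL+mR=550/459 → advance +1; mR−mL=-50/1377 → turn -1·90°
n=2: pose=(9,4,W); sL=200/157, sR=40/53; mL=20/53, mR=-4320/8321; mL+mR=-1180/8321 → advance -1; mR−mL=-7460/8321 → turn -1·90°
n=3: pose=(10,4,N); sL=1, sR=50/89; mL=25/89, mR=-39/89; mL+mR=-14/89 → advance -1; mR−mL=-64/89 → turn -1·90°
n=4: pose=(10,3,E); sL=200/317, sR=200/221; mL=100/221, mR=19200/70057; mL+mR=50900/70057 → advance +1; mR−mL=-12500/70057 → turn -1·90°
n=5: pose=(11,3,S); sL=100/169, sR=20/17; mL=10/17, mR=1680/2873; mL+mR=3370/2873 → advance +1; mR−mL=-10/2873 → turn -1·90°
n=6: pose=(11,2,W); sL=40/37, sR=200/269; mL=100/269, mR=-3360/9953; mL+mR=340/9953 → advance +1; mR−mL=-7060/9953 → turn -1·90°
n=7: pose=(10,2,N); sL=50/41, sR=5/8; mL=5/16, mR=-195/328; mL+mR=-185/656 → advance -1; mR−mL=-595/656 → turn -1·90°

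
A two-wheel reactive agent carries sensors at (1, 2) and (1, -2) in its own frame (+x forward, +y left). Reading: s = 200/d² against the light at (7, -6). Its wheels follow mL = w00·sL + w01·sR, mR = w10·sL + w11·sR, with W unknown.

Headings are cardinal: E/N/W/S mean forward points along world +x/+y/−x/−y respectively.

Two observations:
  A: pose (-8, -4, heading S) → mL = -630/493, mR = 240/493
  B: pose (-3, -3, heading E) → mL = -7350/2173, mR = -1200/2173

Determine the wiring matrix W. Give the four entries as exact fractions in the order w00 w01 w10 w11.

-1/2 -1 1 -1

obs A: pose=(-8,-4,S) → sL=20/17, sR=20/29, mL=-630/493, mR=240/493
obs B: pose=(-3,-3,E) → sL=100/53, sR=100/41, mL=-7350/2173, mR=-1200/2173
sensor matrix S = [[20/17, 20/29], [100/53, 100/41]]; det S = 1680000/1071289
solve [mL_A; mL_B] = S·[w00; w01] and [mR_A; mR_B] = S·[w10; w11]:
  w00 = -1/2, w01 = -1, w10 = 1, w11 = -1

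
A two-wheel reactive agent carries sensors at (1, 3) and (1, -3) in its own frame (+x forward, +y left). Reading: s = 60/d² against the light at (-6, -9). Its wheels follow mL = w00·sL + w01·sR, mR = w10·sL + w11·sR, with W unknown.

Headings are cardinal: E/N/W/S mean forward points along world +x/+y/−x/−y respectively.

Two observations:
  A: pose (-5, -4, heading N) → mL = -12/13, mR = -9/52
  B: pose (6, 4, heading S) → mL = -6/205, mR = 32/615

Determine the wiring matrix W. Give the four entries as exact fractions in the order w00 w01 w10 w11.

-1 1/2 -1/2 1/2

obs A: pose=(-5,-4,N) → sL=3/2, sR=15/13, mL=-12/13, mR=-9/52
obs B: pose=(6,4,S) → sL=20/123, sR=4/15, mL=-6/205, mR=32/615
sensor matrix S = [[3/2, 15/13], [20/123, 4/15]]; det S = 566/2665
solve [mL_A; mL_B] = S·[w00; w01] and [mR_A; mR_B] = S·[w10; w11]:
  w00 = -1, w01 = 1/2, w10 = -1/2, w11 = 1/2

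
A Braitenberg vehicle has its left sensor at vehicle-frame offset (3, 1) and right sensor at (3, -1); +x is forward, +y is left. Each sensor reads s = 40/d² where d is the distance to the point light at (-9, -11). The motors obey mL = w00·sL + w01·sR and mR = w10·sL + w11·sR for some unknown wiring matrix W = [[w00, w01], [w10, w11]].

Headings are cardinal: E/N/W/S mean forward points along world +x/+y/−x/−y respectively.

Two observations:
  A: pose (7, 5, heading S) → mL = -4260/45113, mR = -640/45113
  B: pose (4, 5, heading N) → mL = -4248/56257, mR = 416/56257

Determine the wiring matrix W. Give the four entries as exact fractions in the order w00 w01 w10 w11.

-1/2 -1/2 1 -1

obs A: pose=(7,5,S) → sL=20/229, sR=20/197, mL=-4260/45113, mR=-640/45113
obs B: pose=(4,5,N) → sL=8/101, sR=40/557, mL=-4248/56257, mR=416/56257
sensor matrix S = [[20/229, 20/197], [8/101, 40/557]]; det S = -4490880/2537922041
solve [mL_A; mL_B] = S·[w00; w01] and [mR_A; mR_B] = S·[w10; w11]:
  w00 = -1/2, w01 = -1/2, w10 = 1, w11 = -1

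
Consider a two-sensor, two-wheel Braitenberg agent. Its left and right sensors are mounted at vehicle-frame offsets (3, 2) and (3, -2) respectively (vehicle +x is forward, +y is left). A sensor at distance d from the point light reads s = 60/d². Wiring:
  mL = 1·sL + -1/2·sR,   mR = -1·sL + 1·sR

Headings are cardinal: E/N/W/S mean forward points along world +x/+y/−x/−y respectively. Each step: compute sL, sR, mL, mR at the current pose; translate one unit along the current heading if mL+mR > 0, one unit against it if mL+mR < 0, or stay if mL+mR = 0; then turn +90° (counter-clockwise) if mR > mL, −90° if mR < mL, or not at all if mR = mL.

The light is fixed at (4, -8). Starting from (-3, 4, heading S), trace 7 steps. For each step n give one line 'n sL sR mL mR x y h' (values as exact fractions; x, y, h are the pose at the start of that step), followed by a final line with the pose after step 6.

0 30/53 10/27 545/1431 -280/1431 -3 4 S
1 60/181 60/269 10710/48689 -5280/48689 -3 3 W
2 15/74 15/58 315/4292 60/1073 -4 3 N
3 60/221 12/25 174/5525 1152/5525 -4 4 E
4 10/51 6/25 97/1275 56/1275 -3 4 N
5 60/241 60/137 990/33017 6240/33017 -3 5 E
6 3/16 15/68 21/272 9/272 -2 5 N
final -2 6 E

n=0: pose=(-3,4,S); sL=30/53, sR=10/27; mL=545/1431, mR=-280/1431; mL+mR=5/27 → advance +1; mR−mL=-275/477 → turn -1·90°
n=1: pose=(-3,3,W); sL=60/181, sR=60/269; mL=10710/48689, mR=-5280/48689; mL+mR=30/269 → advance +1; mR−mL=-15990/48689 → turn -1·90°
n=2: pose=(-4,3,N); sL=15/74, sR=15/58; mL=315/4292, mR=60/1073; mL+mR=15/116 → advance +1; mR−mL=-75/4292 → turn -1·90°
n=3: pose=(-4,4,E); sL=60/221, sR=12/25; mL=174/5525, mR=1152/5525; mL+mR=6/25 → advance +1; mR−mL=978/5525 → turn +1·90°
n=4: pose=(-3,4,N); sL=10/51, sR=6/25; mL=97/1275, mR=56/1275; mL+mR=3/25 → advance +1; mR−mL=-41/1275 → turn -1·90°
n=5: pose=(-3,5,E); sL=60/241, sR=60/137; mL=990/33017, mR=6240/33017; mL+mR=30/137 → advance +1; mR−mL=5250/33017 → turn +1·90°
n=6: pose=(-2,5,N); sL=3/16, sR=15/68; mL=21/272, mR=9/272; mL+mR=15/136 → advance +1; mR−mL=-3/68 → turn -1·90°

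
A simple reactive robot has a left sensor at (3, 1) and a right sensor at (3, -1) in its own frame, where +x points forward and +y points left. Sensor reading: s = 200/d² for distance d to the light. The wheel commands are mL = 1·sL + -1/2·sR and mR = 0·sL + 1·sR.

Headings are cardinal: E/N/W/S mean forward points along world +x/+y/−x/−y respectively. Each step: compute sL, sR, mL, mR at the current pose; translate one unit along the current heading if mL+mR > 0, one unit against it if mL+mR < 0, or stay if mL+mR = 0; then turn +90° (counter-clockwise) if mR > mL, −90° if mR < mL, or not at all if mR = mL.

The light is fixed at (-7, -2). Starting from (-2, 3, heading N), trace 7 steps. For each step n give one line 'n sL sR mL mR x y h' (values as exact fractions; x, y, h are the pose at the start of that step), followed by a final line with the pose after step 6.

0 5/2 2 3/2 2 -2 3 N
1 200/29 200/53 7700/1537 200/53 -2 4 W
2 20/9 100/53 610/477 100/53 -3 4 N
3 200/37 40/13 1860/481 40/13 -3 5 W
4 25/13 50/29 400/377 50/29 -4 5 N
5 200/49 200/81 11300/3969 200/81 -4 6 W
6 100/61 20/13 690/793 20/13 -5 6 N
final -5 7 W

n=0: pose=(-2,3,N); sL=5/2, sR=2; mL=3/2, mR=2; mL+mR=7/2 → advance +1; mR−mL=1/2 → turn +1·90°
n=1: pose=(-2,4,W); sL=200/29, sR=200/53; mL=7700/1537, mR=200/53; mL+mR=13500/1537 → advance +1; mR−mL=-1900/1537 → turn -1·90°
n=2: pose=(-3,4,N); sL=20/9, sR=100/53; mL=610/477, mR=100/53; mL+mR=1510/477 → advance +1; mR−mL=290/477 → turn +1·90°
n=3: pose=(-3,5,W); sL=200/37, sR=40/13; mL=1860/481, mR=40/13; mL+mR=3340/481 → advance +1; mR−mL=-380/481 → turn -1·90°
n=4: pose=(-4,5,N); sL=25/13, sR=50/29; mL=400/377, mR=50/29; mL+mR=1050/377 → advance +1; mR−mL=250/377 → turn +1·90°
n=5: pose=(-4,6,W); sL=200/49, sR=200/81; mL=11300/3969, mR=200/81; mL+mR=21100/3969 → advance +1; mR−mL=-500/1323 → turn -1·90°
n=6: pose=(-5,6,N); sL=100/61, sR=20/13; mL=690/793, mR=20/13; mL+mR=1910/793 → advance +1; mR−mL=530/793 → turn +1·90°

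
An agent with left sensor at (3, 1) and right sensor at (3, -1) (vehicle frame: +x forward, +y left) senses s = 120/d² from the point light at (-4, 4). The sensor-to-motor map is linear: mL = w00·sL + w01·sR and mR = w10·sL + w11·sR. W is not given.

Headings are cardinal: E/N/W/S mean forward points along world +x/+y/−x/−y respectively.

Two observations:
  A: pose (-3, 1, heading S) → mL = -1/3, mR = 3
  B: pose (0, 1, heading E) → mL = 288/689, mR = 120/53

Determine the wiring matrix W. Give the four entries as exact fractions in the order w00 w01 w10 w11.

obs A: pose=(-3,1,S) → sL=3, sR=10/3, mL=-1/3, mR=3
obs B: pose=(0,1,E) → sL=120/53, sR=24/13, mL=288/689, mR=120/53
sensor matrix S = [[3, 10/3], [120/53, 24/13]]; det S = -1384/689
solve [mL_A; mL_B] = S·[w00; w01] and [mR_A; mR_B] = S·[w10; w11]:
  w00 = 1, w01 = -1, w10 = 1, w11 = 0

1 -1 1 0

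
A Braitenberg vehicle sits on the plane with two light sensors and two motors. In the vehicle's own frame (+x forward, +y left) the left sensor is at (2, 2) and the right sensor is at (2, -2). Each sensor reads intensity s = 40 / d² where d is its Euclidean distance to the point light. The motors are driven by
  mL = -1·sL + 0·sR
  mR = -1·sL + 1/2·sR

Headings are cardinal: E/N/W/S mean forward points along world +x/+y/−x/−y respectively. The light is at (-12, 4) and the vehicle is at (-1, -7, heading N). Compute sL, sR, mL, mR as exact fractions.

20/81 4/25 -20/81 -338/2025

left sensor world pos  = (-3, -5); dL² = 162
right sensor world pos = (1, -5); dR² = 250
sL = 40/162 = 20/81
sR = 40/250 = 4/25
mL = -1·sL + 0·sR = -20/81
mR = -1·sL + 1/2·sR = -338/2025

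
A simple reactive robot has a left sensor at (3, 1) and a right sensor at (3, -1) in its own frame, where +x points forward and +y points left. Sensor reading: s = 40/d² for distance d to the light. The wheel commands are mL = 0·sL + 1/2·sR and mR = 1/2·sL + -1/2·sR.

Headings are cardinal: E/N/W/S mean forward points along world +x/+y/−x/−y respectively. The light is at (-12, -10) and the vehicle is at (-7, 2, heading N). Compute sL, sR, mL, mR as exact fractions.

left sensor world pos  = (-8, 5); dL² = 241
right sensor world pos = (-6, 5); dR² = 261
sL = 40/241 = 40/241
sR = 40/261 = 40/261
mL = 0·sL + 1/2·sR = 20/261
mR = 1/2·sL + -1/2·sR = 400/62901

40/241 40/261 20/261 400/62901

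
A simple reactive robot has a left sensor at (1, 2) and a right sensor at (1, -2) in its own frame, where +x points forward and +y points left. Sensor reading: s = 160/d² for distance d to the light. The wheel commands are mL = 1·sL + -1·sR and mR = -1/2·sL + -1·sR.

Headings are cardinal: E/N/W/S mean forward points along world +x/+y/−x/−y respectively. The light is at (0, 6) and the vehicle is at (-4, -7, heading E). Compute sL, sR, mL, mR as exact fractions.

16/13 80/117 64/117 -152/117

left sensor world pos  = (-3, -5); dL² = 130
right sensor world pos = (-3, -9); dR² = 234
sL = 160/130 = 16/13
sR = 160/234 = 80/117
mL = 1·sL + -1·sR = 64/117
mR = -1/2·sL + -1·sR = -152/117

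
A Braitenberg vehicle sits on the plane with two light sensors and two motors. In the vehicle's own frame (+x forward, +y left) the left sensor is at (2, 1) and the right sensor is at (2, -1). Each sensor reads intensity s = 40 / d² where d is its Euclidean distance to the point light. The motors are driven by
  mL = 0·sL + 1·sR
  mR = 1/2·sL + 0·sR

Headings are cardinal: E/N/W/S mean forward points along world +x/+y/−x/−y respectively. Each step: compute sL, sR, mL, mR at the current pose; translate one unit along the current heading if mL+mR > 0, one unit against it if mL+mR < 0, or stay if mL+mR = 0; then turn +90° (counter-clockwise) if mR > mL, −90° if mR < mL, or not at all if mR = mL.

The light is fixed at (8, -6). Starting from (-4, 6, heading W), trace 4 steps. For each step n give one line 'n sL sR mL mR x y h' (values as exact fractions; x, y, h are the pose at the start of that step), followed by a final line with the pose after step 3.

n=0: pose=(-4,6,W); sL=40/317, sR=8/73; mL=8/73, mR=20/317; mL+mR=3996/23141 → advance +1; mR−mL=-1076/23141 → turn -1·90°
n=1: pose=(-5,6,N); sL=5/49, sR=2/17; mL=2/17, mR=5/98; mL+mR=281/1666 → advance +1; mR−mL=-111/1666 → turn -1·90°
n=2: pose=(-5,7,E); sL=40/317, sR=8/53; mL=8/53, mR=20/317; mL+mR=3596/16801 → advance +1; mR−mL=-1476/16801 → turn -1·90°
n=3: pose=(-4,7,S); sL=20/121, sR=4/29; mL=4/29, mR=10/121; mL+mR=774/3509 → advance +1; mR−mL=-194/3509 → turn -1·90°

0 40/317 8/73 8/73 20/317 -4 6 W
1 5/49 2/17 2/17 5/98 -5 6 N
2 40/317 8/53 8/53 20/317 -5 7 E
3 20/121 4/29 4/29 10/121 -4 7 S
final -4 6 W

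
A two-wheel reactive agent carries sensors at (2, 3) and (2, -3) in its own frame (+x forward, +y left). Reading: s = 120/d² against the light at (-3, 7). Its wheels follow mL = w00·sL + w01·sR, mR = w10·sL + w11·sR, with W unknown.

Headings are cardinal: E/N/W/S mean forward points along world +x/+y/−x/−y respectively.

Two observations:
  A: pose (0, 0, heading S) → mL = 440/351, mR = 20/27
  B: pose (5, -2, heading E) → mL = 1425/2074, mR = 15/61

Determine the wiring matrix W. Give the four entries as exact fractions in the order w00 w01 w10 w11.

obs A: pose=(0,0,S) → sL=40/39, sR=40/27, mL=440/351, mR=20/27
obs B: pose=(5,-2,E) → sL=15/17, sR=30/61, mL=1425/2074, mR=15/61
sensor matrix S = [[40/39, 40/27], [15/17, 30/61]]; det S = -97400/121329
solve [mL_A; mL_B] = S·[w00; w01] and [mR_A; mR_B] = S·[w10; w11]:
  w00 = 1/2, w01 = 1/2, w10 = 0, w11 = 1/2

1/2 1/2 0 1/2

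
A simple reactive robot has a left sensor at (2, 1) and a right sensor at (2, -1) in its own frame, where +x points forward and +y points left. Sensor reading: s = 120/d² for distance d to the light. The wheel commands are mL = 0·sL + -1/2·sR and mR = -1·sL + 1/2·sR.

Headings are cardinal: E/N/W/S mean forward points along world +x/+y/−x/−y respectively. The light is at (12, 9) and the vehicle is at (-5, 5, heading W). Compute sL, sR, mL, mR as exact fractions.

60/193 12/37 -6/37 -1062/7141

left sensor world pos  = (-7, 4); dL² = 386
right sensor world pos = (-7, 6); dR² = 370
sL = 120/386 = 60/193
sR = 120/370 = 12/37
mL = 0·sL + -1/2·sR = -6/37
mR = -1·sL + 1/2·sR = -1062/7141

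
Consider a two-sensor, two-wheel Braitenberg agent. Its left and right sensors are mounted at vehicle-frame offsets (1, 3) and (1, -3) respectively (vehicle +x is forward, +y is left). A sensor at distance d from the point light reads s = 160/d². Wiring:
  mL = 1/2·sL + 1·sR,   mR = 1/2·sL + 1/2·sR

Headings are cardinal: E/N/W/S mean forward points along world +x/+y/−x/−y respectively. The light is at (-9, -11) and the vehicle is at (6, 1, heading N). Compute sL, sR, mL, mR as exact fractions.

left sensor world pos  = (3, 2); dL² = 313
right sensor world pos = (9, 2); dR² = 493
sL = 160/313 = 160/313
sR = 160/493 = 160/493
mL = 1/2·sL + 1·sR = 89520/154309
mR = 1/2·sL + 1/2·sR = 64480/154309

160/313 160/493 89520/154309 64480/154309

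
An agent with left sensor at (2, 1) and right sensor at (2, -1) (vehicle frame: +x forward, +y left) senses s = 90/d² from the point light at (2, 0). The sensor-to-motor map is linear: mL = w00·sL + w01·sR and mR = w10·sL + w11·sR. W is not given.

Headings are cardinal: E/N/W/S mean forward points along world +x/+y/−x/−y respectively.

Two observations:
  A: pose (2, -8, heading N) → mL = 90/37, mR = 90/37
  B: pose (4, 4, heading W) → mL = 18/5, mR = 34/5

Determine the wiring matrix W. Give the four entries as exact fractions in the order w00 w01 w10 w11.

obs A: pose=(2,-8,N) → sL=90/37, sR=90/37, mL=90/37, mR=90/37
obs B: pose=(4,4,W) → sL=10, sR=18/5, mL=18/5, mR=34/5
sensor matrix S = [[90/37, 90/37], [10, 18/5]]; det S = -576/37
solve [mL_A; mL_B] = S·[w00; w01] and [mR_A; mR_B] = S·[w10; w11]:
  w00 = 0, w01 = 1, w10 = 1/2, w11 = 1/2

0 1 1/2 1/2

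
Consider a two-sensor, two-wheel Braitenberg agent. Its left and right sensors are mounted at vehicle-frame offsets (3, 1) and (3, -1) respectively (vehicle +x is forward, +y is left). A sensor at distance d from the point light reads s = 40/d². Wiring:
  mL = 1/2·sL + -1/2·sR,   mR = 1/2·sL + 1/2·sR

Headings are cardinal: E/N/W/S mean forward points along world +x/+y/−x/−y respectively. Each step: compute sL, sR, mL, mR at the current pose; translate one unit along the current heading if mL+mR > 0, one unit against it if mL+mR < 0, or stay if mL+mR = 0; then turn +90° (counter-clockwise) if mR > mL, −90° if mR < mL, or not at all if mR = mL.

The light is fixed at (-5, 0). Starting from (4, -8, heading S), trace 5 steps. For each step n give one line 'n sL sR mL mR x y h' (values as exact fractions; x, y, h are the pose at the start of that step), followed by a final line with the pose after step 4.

n=0: pose=(4,-8,S); sL=40/221, sR=8/37; mL=-144/8177, mR=1624/8177; mL+mR=40/221 → advance +1; mR−mL=8/37 → turn +1·90°
n=1: pose=(4,-9,E); sL=5/26, sR=10/61; mL=45/3172, mR=565/3172; mL+mR=5/26 → advance +1; mR−mL=10/61 → turn +1·90°
n=2: pose=(5,-9,N); sL=40/117, sR=40/157; mL=800/18369, mR=5480/18369; mL+mR=40/117 → advance +1; mR−mL=40/157 → turn +1·90°
n=3: pose=(5,-8,W); sL=4/13, sR=20/49; mL=-32/637, mR=228/637; mL+mR=4/13 → advance +1; mR−mL=20/49 → turn +1·90°
n=4: pose=(4,-8,S); sL=40/221, sR=8/37; mL=-144/8177, mR=1624/8177; mL+mR=40/221 → advance +1; mR−mL=8/37 → turn +1·90°

0 40/221 8/37 -144/8177 1624/8177 4 -8 S
1 5/26 10/61 45/3172 565/3172 4 -9 E
2 40/117 40/157 800/18369 5480/18369 5 -9 N
3 4/13 20/49 -32/637 228/637 5 -8 W
4 40/221 8/37 -144/8177 1624/8177 4 -8 S
final 4 -9 E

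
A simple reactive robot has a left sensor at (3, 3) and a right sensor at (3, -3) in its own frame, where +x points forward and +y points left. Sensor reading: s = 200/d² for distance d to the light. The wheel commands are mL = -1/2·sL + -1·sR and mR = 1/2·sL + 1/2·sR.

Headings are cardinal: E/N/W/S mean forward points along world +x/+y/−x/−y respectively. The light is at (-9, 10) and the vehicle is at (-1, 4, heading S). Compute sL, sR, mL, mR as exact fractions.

left sensor world pos  = (2, 1); dL² = 202
right sensor world pos = (-4, 1); dR² = 106
sL = 200/202 = 100/101
sR = 200/106 = 100/53
mL = -1/2·sL + -1·sR = -12750/5353
mR = 1/2·sL + 1/2·sR = 7700/5353

100/101 100/53 -12750/5353 7700/5353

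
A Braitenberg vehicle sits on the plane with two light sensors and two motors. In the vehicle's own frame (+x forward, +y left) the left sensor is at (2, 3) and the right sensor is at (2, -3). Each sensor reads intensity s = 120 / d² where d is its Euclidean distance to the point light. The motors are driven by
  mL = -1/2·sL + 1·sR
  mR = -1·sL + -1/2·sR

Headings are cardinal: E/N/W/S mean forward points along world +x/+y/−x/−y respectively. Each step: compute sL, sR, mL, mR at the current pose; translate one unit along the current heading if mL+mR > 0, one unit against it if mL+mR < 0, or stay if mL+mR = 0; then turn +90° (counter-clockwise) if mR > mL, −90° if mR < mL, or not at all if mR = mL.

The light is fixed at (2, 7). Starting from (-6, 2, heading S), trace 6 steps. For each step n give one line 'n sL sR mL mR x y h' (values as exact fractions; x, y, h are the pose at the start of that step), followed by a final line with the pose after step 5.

0 60/37 12/17 -66/629 -1242/629 -6 2 S
1 120/149 120/101 11820/15049 -21060/15049 -6 3 W
2 15/13 6 141/26 -54/13 -5 3 N
3 24/5 120/61 -132/305 -1764/305 -5 4 E
4 12/5 60/73 -138/365 -1026/365 -6 4 S
5 24/25 120/101 1788/2525 -3924/2525 -6 5 W
final -5 5 N

n=0: pose=(-6,2,S); sL=60/37, sR=12/17; mL=-66/629, mR=-1242/629; mL+mR=-1308/629 → advance -1; mR−mL=-1176/629 → turn -1·90°
n=1: pose=(-6,3,W); sL=120/149, sR=120/101; mL=11820/15049, mR=-21060/15049; mL+mR=-9240/15049 → advance -1; mR−mL=-32880/15049 → turn -1·90°
n=2: pose=(-5,3,N); sL=15/13, sR=6; mL=141/26, mR=-54/13; mL+mR=33/26 → advance +1; mR−mL=-249/26 → turn -1·90°
n=3: pose=(-5,4,E); sL=24/5, sR=120/61; mL=-132/305, mR=-1764/305; mL+mR=-1896/305 → advance -1; mR−mL=-1632/305 → turn -1·90°
n=4: pose=(-6,4,S); sL=12/5, sR=60/73; mL=-138/365, mR=-1026/365; mL+mR=-1164/365 → advance -1; mR−mL=-888/365 → turn -1·90°
n=5: pose=(-6,5,W); sL=24/25, sR=120/101; mL=1788/2525, mR=-3924/2525; mL+mR=-2136/2525 → advance -1; mR−mL=-5712/2525 → turn -1·90°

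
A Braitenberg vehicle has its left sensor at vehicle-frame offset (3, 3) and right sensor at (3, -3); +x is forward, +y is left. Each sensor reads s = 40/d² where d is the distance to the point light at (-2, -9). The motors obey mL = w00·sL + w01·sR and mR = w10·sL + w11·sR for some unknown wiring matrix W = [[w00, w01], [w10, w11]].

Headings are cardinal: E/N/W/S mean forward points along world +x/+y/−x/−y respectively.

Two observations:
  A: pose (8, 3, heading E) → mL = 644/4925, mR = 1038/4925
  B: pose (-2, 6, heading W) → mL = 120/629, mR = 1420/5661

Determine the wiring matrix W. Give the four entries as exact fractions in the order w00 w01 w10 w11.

obs A: pose=(8,3,E) → sL=20/197, sR=4/25, mL=644/4925, mR=1038/4925
obs B: pose=(-2,6,W) → sL=40/153, sR=40/333, mL=120/629, mR=1420/5661
sensor matrix S = [[20/197, 4/25], [40/153, 40/333]]; det S = -165248/5576085
solve [mL_A; mL_B] = S·[w00; w01] and [mR_A; mR_B] = S·[w10; w11]:
  w00 = 1/2, w01 = 1/2, w10 = 1/2, w11 = 1

1/2 1/2 1/2 1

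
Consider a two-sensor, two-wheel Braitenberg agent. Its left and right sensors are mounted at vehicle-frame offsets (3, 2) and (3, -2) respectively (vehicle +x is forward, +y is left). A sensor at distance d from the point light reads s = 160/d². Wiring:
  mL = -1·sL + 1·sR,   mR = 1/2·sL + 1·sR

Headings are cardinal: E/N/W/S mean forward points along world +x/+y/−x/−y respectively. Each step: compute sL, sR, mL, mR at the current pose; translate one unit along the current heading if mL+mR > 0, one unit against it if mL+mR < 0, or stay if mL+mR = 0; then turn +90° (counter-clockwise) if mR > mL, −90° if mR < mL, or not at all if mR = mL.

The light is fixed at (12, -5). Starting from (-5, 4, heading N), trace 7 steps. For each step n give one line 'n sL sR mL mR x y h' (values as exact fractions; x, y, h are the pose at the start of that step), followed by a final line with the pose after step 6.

0 32/101 160/369 4352/37269 22064/37269 -5 4 N
1 10/29 5/17 -25/493 230/493 -5 5 W
2 32/61 160/449 -4608/27389 16944/27389 -6 5 S
3 80/173 80/137 2880/23701 19320/23701 -6 4 E
4 32/101 160/369 4352/37269 22064/37269 -5 4 N
5 10/29 5/17 -25/493 230/493 -5 5 W
6 32/61 160/449 -4608/27389 16944/27389 -6 5 S
final -6 4 E

n=0: pose=(-5,4,N); sL=32/101, sR=160/369; mL=4352/37269, mR=22064/37269; mL+mR=26416/37269 → advance +1; mR−mL=48/101 → turn +1·90°
n=1: pose=(-5,5,W); sL=10/29, sR=5/17; mL=-25/493, mR=230/493; mL+mR=205/493 → advance +1; mR−mL=15/29 → turn +1·90°
n=2: pose=(-6,5,S); sL=32/61, sR=160/449; mL=-4608/27389, mR=16944/27389; mL+mR=12336/27389 → advance +1; mR−mL=48/61 → turn +1·90°
n=3: pose=(-6,4,E); sL=80/173, sR=80/137; mL=2880/23701, mR=19320/23701; mL+mR=22200/23701 → advance +1; mR−mL=120/173 → turn +1·90°
n=4: pose=(-5,4,N); sL=32/101, sR=160/369; mL=4352/37269, mR=22064/37269; mL+mR=26416/37269 → advance +1; mR−mL=48/101 → turn +1·90°
n=5: pose=(-5,5,W); sL=10/29, sR=5/17; mL=-25/493, mR=230/493; mL+mR=205/493 → advance +1; mR−mL=15/29 → turn +1·90°
n=6: pose=(-6,5,S); sL=32/61, sR=160/449; mL=-4608/27389, mR=16944/27389; mL+mR=12336/27389 → advance +1; mR−mL=48/61 → turn +1·90°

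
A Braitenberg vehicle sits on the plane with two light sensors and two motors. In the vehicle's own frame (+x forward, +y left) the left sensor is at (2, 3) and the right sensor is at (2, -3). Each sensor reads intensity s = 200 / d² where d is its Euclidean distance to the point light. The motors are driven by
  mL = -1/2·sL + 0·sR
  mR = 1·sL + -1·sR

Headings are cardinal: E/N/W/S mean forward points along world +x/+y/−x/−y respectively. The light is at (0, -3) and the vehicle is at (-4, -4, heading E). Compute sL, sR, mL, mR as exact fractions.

left sensor world pos  = (-2, -1); dL² = 8
right sensor world pos = (-2, -7); dR² = 20
sL = 200/8 = 25
sR = 200/20 = 10
mL = -1/2·sL + 0·sR = -25/2
mR = 1·sL + -1·sR = 15

25 10 -25/2 15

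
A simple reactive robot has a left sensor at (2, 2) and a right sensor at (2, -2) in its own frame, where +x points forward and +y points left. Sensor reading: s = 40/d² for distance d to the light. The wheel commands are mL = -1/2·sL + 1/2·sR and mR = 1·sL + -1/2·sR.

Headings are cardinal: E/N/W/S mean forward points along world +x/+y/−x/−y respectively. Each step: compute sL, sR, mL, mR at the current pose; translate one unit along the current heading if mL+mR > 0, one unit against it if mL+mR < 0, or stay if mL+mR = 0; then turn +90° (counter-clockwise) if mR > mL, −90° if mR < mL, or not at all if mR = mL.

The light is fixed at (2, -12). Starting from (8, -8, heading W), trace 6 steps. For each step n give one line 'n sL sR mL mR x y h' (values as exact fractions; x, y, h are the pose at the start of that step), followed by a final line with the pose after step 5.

n=0: pose=(8,-8,W); sL=2, sR=10/13; mL=-8/13, mR=21/13; mL+mR=1 → advance +1; mR−mL=29/13 → turn +1·90°
n=1: pose=(7,-8,S); sL=40/53, sR=40/13; mL=800/689, mR=-540/689; mL+mR=20/53 → advance +1; mR−mL=-1340/689 → turn -1·90°
n=2: pose=(7,-9,W); sL=4, sR=20/17; mL=-24/17, mR=58/17; mL+mR=2 → advance +1; mR−mL=82/17 → turn +1·90°
n=3: pose=(6,-9,S); sL=40/37, sR=8; mL=128/37, mR=-108/37; mL+mR=20/37 → advance +1; mR−mL=-236/37 → turn -1·90°
n=4: pose=(6,-10,W); sL=10, sR=2; mL=-4, mR=9; mL+mR=5 → advance +1; mR−mL=13 → turn +1·90°
n=5: pose=(5,-10,S); sL=8/5, sR=40; mL=96/5, mR=-92/5; mL+mR=4/5 → advance +1; mR−mL=-188/5 → turn -1·90°

0 2 10/13 -8/13 21/13 8 -8 W
1 40/53 40/13 800/689 -540/689 7 -8 S
2 4 20/17 -24/17 58/17 7 -9 W
3 40/37 8 128/37 -108/37 6 -9 S
4 10 2 -4 9 6 -10 W
5 8/5 40 96/5 -92/5 5 -10 S
final 5 -11 W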